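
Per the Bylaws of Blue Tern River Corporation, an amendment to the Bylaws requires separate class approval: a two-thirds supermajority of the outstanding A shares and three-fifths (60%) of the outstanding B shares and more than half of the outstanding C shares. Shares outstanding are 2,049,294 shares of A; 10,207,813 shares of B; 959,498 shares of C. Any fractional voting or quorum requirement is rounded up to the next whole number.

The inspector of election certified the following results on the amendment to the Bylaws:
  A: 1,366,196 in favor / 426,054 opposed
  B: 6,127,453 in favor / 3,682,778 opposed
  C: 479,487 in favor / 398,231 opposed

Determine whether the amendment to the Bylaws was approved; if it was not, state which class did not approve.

Not approved — the C shares did not give the required vote.

A: 2/3 of 2049294 = 1366196; 1,366,196 required, 1,366,196 in favor — approved.
B: 3/5 of 10207813 = 6124687.80, rounded up to 6124688; 6,124,688 required, 6,127,453 in favor — approved.
C: a majority of 959498 is 479750; 479,750 required, 479,487 in favor — not approved.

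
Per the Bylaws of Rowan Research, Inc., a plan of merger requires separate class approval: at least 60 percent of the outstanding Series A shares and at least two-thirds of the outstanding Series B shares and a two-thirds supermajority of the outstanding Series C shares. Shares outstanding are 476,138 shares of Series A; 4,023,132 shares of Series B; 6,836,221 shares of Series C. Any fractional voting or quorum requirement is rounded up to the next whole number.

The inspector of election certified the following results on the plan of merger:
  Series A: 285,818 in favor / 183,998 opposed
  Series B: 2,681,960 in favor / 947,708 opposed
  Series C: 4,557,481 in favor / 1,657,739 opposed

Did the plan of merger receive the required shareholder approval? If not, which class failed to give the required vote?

Series A: 3/5 of 476138 = 285682.80, rounded up to 285683; 285,683 required, 285,818 in favor — approved.
Series B: 2/3 of 4023132 = 2682088; 2,682,088 required, 2,681,960 in favor — not approved.
Series C: 2/3 of 6836221 = 4557480.67, rounded up to 4557481; 4,557,481 required, 4,557,481 in favor — approved.

Not approved — the Series B shares did not give the required vote.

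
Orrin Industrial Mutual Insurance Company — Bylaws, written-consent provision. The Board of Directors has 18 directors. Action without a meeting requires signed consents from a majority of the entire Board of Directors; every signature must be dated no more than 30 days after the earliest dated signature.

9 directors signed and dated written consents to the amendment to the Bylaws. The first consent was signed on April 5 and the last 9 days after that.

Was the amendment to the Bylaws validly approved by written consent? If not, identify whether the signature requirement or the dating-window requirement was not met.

Not effective — insufficient signatures.

Signatures required: a majority of 18 — a majority of 18 is 10, so 10 needed; 9 signed. Insufficient.
Dating window: the latest signature is 9 days after the earliest; the limit is 30 days. Within the window.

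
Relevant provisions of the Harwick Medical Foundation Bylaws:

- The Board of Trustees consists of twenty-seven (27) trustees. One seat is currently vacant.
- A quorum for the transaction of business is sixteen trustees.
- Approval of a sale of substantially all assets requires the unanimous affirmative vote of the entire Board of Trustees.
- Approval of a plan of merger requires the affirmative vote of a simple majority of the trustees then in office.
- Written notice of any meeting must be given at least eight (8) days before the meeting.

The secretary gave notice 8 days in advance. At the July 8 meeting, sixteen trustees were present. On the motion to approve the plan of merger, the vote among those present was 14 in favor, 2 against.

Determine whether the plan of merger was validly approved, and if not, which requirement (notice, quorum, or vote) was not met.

Notice: 8 days given; 8 required (8 ≥ 8). Satisfied.
Quorum: 16 present; quorum is 16. Satisfied.
Vote: the plan of merger requires a majority of the trustees then in office (26). A majority of 26 is 14, so 14 affirmative votes are needed; 14 voted in favor. Satisfied.

Valid — all requirements satisfied.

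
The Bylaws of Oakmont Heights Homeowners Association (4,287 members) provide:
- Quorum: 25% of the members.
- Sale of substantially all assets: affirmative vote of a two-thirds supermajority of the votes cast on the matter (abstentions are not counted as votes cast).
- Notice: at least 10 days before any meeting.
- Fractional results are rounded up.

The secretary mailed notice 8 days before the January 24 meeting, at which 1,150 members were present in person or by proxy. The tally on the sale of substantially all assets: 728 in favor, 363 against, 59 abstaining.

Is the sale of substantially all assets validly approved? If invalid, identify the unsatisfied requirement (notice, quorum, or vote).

Invalid — notice requirement not satisfied.

Notice: 8 days given; 10 required. Not satisfied.
Quorum: 25% of 4,287 = 1,071.75, rounded up to 1,072; 1,150 present. Satisfied.
Vote: requires two-thirds of the votes cast (1,150 − 59 abstaining = 1,091); 2/3 of 1091 = 727.33, rounded up to 728, so 728 needed; 728 in favor. Satisfied.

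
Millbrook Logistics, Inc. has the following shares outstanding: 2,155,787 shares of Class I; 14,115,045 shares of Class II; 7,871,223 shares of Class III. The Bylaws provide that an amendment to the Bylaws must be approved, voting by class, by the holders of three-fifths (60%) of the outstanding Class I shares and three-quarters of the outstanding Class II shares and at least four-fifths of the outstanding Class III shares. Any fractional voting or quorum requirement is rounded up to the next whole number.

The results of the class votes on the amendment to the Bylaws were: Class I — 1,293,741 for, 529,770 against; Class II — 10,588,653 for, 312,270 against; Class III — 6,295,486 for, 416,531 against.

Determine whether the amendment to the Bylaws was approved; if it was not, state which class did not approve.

Not approved — the Class III shares did not give the required vote.

Class I: 3/5 of 2155787 = 1293472.20, rounded up to 1293473; 1,293,473 required, 1,293,741 in favor — approved.
Class II: 3/4 of 14115045 = 10586283.75, rounded up to 10586284; 10,586,284 required, 10,588,653 in favor — approved.
Class III: 4/5 of 7871223 = 6296978.40, rounded up to 6296979; 6,296,979 required, 6,295,486 in favor — not approved.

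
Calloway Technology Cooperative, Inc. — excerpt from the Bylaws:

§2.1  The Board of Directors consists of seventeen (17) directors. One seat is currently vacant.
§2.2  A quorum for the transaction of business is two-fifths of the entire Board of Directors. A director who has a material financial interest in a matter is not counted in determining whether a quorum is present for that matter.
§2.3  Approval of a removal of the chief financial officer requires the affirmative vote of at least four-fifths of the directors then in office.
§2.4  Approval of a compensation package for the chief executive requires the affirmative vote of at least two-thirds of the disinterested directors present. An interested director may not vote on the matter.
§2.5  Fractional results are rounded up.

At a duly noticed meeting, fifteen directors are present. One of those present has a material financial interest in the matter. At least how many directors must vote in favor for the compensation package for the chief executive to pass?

The compensation package for the chief executive requires two-thirds of the disinterested directors present (15 − 1 = 14).
2/3 of 14 = 9.33, rounded up to 10.

10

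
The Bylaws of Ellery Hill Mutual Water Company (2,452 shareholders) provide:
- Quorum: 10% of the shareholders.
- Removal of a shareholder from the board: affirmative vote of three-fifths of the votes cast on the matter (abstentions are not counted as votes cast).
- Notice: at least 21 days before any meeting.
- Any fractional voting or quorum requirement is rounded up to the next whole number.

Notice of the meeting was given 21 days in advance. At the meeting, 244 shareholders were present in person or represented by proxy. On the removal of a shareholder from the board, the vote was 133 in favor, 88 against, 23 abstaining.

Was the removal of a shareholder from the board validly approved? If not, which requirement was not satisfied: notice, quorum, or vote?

Invalid — quorum requirement not satisfied.

Notice: 21 days given; 21 required. Satisfied.
Quorum: 10% of 2,452 = 245.20, rounded up to 246; 244 present. Not satisfied.
Vote: requires three-fifths of the votes cast (244 − 23 abstaining = 221); 3/5 of 221 = 132.60, rounded up to 133, so 133 needed; 133 in favor. Satisfied.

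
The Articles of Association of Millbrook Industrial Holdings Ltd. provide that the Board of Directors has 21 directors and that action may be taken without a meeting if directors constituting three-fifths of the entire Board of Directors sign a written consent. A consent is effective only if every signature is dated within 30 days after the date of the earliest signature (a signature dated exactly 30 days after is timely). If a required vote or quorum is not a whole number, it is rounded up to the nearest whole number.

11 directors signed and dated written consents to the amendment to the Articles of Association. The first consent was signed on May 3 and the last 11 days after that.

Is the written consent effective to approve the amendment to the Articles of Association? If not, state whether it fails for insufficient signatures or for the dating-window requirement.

Not effective — insufficient signatures.

Signatures required: three-fifths of 21 — 3/5 of 21 = 12.60, rounded up to 13, so 13 needed; 11 signed. Insufficient.
Dating window: the latest signature is 11 days after the earliest; the limit is 30 days. Within the window.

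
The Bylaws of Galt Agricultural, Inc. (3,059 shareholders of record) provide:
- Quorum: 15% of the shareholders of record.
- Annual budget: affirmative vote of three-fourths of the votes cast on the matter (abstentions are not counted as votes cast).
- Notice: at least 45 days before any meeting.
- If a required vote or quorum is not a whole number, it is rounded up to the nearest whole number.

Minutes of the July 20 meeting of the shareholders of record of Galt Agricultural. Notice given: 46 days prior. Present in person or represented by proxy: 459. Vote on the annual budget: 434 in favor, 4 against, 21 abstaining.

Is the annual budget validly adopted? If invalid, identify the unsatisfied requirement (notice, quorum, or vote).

Notice: 46 days given; 45 required. Satisfied.
Quorum: 15% of 3,059 = 458.85, rounded up to 459; 459 present. Satisfied.
Vote: requires three-fourths of the votes cast (459 − 21 abstaining = 438); 3/4 of 438 = 328.50, rounded up to 329, so 329 needed; 434 in favor. Satisfied.

Valid — all requirements satisfied.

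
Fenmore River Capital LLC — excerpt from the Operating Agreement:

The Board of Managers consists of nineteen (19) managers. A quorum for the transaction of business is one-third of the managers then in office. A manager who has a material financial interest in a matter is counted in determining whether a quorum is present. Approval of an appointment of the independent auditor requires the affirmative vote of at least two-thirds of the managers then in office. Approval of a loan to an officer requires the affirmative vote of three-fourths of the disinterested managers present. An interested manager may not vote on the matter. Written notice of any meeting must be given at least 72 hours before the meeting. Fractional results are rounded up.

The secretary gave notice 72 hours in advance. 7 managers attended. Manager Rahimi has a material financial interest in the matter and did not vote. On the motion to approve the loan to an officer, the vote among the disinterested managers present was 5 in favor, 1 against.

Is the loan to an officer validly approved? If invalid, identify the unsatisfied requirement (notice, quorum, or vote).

Notice: 72 hours given; 72 required (72 ≥ 72). Satisfied.
Quorum: 7 present (interested managers count toward quorum); quorum is 7. Satisfied.
Vote: the loan to an officer requires three-fourths of the disinterested managers present (7 − 1 = 6). 3/4 of 6 = 4.50, rounded up to 5, so 5 affirmative votes are needed; 5 voted in favor. Satisfied.

Valid — all requirements satisfied.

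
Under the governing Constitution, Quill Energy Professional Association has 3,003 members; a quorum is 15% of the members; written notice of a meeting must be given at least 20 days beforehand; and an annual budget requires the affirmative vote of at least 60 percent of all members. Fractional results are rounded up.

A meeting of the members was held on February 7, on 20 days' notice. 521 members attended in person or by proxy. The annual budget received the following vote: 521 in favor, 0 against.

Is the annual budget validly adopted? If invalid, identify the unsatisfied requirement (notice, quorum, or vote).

Notice: 20 days given; 20 required. Satisfied.
Quorum: 15% of 3,003 = 450.45, rounded up to 451; 521 present. Satisfied.
Vote: requires three-fifths of all members (3,003); 3/5 of 3003 = 1801.80, rounded up to 1802, so 1,802 needed; 521 in favor. Not satisfied.

Invalid — vote requirement not satisfied.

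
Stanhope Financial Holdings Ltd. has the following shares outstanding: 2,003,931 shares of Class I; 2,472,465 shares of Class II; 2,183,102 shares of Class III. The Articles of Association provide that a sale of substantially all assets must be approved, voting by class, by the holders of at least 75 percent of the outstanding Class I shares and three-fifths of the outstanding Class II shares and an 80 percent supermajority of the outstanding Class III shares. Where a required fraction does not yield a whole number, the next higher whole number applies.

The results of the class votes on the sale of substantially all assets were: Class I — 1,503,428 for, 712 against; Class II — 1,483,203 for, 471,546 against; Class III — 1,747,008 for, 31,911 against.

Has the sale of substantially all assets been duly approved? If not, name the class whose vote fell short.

Class I: 3/4 of 2003931 = 1502948.25, rounded up to 1502949; 1,502,949 required, 1,503,428 in favor — approved.
Class II: 3/5 of 2472465 = 1483479; 1,483,479 required, 1,483,203 in favor — not approved.
Class III: 4/5 of 2183102 = 1746481.60, rounded up to 1746482; 1,746,482 required, 1,747,008 in favor — approved.

Not approved — the Class II shares did not give the required vote.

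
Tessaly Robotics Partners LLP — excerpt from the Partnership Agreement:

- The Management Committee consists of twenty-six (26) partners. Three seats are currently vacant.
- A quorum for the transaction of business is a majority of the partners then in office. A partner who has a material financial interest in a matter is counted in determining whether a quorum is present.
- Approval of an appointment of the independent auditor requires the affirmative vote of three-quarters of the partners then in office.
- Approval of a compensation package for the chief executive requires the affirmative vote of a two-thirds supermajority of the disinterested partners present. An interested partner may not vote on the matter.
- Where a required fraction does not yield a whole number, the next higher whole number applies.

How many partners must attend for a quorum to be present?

A majority of 23 is 12.

12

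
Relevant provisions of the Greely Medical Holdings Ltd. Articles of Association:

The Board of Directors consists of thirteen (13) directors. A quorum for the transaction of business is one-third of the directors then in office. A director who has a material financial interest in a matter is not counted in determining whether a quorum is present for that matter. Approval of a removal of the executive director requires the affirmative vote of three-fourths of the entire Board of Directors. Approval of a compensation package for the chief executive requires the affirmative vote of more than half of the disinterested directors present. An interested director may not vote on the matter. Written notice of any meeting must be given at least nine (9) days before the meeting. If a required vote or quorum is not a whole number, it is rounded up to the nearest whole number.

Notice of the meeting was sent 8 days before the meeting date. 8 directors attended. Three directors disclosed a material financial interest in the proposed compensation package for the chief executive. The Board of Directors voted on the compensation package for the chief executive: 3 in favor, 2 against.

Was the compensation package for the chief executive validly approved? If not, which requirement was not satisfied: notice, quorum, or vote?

Notice: 8 days given; 9 required (8 < 9). Not satisfied.
Quorum: 8 present, but the 3 interested directors do not count, leaving 5. Quorum is 5. Satisfied.
Vote: the compensation package for the chief executive requires a majority of the disinterested directors present (8 − 3 = 5). A majority of 5 is 3, so 3 affirmative votes are needed; 3 voted in favor. Satisfied.

Invalid — notice requirement not satisfied.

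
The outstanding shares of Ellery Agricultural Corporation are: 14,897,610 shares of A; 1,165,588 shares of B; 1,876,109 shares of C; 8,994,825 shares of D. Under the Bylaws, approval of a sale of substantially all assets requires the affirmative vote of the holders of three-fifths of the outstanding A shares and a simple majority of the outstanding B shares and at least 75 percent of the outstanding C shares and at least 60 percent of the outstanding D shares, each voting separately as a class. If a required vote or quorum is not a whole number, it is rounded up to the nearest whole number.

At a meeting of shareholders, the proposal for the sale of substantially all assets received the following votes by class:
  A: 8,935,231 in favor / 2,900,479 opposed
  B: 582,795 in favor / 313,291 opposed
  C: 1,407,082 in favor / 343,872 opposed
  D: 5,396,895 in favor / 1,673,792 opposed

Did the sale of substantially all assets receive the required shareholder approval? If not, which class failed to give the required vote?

A: 3/5 of 14897610 = 8938566; 8,938,566 required, 8,935,231 in favor — not approved.
B: a majority of 1165588 is 582795; 582,795 required, 582,795 in favor — approved.
C: 3/4 of 1876109 = 1407081.75, rounded up to 1407082; 1,407,082 required, 1,407,082 in favor — approved.
D: 3/5 of 8994825 = 5396895; 5,396,895 required, 5,396,895 in favor — approved.

Not approved — the A shares did not give the required vote.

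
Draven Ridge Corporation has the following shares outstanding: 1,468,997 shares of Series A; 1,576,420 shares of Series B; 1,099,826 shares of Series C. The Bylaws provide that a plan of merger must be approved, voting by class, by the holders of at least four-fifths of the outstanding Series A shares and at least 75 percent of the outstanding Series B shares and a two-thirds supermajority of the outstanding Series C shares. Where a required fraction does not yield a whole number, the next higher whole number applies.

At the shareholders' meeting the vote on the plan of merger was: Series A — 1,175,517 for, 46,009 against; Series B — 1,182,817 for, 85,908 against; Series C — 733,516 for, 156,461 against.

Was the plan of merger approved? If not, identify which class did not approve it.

Series A: 4/5 of 1468997 = 1175197.60, rounded up to 1175198; 1,175,198 required, 1,175,517 in favor — approved.
Series B: 3/4 of 1576420 = 1182315; 1,182,315 required, 1,182,817 in favor — approved.
Series C: 2/3 of 1099826 = 733217.33, rounded up to 733218; 733,218 required, 733,516 in favor — approved.

Approved — every class gave the required vote.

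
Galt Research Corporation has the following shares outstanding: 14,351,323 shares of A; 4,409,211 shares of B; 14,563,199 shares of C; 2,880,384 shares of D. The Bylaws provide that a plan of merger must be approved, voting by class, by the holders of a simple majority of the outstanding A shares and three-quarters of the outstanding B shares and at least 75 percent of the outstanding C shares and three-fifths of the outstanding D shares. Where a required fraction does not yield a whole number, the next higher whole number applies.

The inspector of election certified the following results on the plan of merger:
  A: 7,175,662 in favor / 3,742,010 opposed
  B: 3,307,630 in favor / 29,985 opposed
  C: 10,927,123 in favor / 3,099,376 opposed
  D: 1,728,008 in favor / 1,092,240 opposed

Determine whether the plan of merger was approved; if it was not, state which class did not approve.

A: a majority of 14351323 is 7175662; 7,175,662 required, 7,175,662 in favor — approved.
B: 3/4 of 4409211 = 3306908.25, rounded up to 3306909; 3,306,909 required, 3,307,630 in favor — approved.
C: 3/4 of 14563199 = 10922399.25, rounded up to 10922400; 10,922,400 required, 10,927,123 in favor — approved.
D: 3/5 of 2880384 = 1728230.40, rounded up to 1728231; 1,728,231 required, 1,728,008 in favor — not approved.

Not approved — the D shares did not give the required vote.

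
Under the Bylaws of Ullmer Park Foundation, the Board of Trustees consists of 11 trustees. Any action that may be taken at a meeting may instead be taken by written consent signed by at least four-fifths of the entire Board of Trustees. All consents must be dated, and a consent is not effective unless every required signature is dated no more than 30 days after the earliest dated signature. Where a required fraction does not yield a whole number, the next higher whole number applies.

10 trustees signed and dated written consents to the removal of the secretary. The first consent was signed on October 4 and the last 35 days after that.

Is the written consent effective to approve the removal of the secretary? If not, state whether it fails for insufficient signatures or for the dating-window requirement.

Not effective — dating-window requirement not satisfied.

Signatures required: at least four-fifths of 11 — 4/5 of 11 = 8.80, rounded up to 9, so 9 needed; 10 signed. Sufficient.
Dating window: the latest signature is 35 days after the earliest; the limit is 30 days. Outside the window.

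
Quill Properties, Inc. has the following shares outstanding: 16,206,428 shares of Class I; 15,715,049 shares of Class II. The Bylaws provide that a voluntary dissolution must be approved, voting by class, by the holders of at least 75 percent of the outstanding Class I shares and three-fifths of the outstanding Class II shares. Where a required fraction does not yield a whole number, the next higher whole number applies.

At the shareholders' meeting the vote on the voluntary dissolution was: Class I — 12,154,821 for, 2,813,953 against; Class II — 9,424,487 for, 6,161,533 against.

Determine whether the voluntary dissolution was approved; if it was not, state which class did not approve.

Class I: 3/4 of 16206428 = 12154821; 12,154,821 required, 12,154,821 in favor — approved.
Class II: 3/5 of 15715049 = 9429029.40, rounded up to 9429030; 9,429,030 required, 9,424,487 in favor — not approved.

Not approved — the Class II shares did not give the required vote.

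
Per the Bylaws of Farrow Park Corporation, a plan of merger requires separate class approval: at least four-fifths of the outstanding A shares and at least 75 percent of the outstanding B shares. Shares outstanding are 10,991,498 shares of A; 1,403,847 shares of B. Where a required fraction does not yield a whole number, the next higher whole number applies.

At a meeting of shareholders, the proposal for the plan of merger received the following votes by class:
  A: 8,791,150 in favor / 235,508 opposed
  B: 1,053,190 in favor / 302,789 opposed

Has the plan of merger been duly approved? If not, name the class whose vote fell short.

A: 4/5 of 10991498 = 8793198.40, rounded up to 8793199; 8,793,199 required, 8,791,150 in favor — not approved.
B: 3/4 of 1403847 = 1052885.25, rounded up to 1052886; 1,052,886 required, 1,053,190 in favor — approved.

Not approved — the A shares did not give the required vote.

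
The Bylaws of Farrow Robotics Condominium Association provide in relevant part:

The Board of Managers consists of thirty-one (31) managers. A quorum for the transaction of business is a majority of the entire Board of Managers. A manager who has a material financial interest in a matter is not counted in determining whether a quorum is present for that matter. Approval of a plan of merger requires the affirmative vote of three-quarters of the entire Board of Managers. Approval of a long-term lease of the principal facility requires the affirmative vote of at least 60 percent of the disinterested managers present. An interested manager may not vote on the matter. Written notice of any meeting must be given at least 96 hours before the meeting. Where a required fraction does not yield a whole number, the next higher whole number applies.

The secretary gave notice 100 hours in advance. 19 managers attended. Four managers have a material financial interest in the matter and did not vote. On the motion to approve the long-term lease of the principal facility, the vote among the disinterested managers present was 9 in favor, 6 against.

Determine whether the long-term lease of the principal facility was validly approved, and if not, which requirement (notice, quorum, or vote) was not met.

Invalid — quorum requirement not satisfied.

Notice: 100 hours given; 96 required (100 ≥ 96). Satisfied.
Quorum: 19 present, but the 4 interested managers do not count, leaving 15. Quorum is 16. Not satisfied.
Vote: the long-term lease of the principal facility requires three-fifths of the disinterested managers present (19 − 4 = 15). 3/5 of 15 = 9, so 9 affirmative votes are needed; 9 voted in favor. Satisfied. (Moot — without a quorum no business can be validly transacted.)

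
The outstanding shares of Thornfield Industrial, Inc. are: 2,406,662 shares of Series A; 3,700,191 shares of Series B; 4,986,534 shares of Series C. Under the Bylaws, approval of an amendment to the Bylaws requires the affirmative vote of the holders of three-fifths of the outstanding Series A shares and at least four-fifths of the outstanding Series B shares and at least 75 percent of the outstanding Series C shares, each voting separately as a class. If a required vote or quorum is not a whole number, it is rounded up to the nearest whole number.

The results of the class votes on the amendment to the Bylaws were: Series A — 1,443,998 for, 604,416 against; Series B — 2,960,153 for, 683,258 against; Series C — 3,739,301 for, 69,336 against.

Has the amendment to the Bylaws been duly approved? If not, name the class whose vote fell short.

Not approved — the Series C shares did not give the required vote.

Series A: 3/5 of 2406662 = 1443997.20, rounded up to 1443998; 1,443,998 required, 1,443,998 in favor — approved.
Series B: 4/5 of 3700191 = 2960152.80, rounded up to 2960153; 2,960,153 required, 2,960,153 in favor — approved.
Series C: 3/4 of 4986534 = 3739900.50, rounded up to 3739901; 3,739,901 required, 3,739,301 in favor — not approved.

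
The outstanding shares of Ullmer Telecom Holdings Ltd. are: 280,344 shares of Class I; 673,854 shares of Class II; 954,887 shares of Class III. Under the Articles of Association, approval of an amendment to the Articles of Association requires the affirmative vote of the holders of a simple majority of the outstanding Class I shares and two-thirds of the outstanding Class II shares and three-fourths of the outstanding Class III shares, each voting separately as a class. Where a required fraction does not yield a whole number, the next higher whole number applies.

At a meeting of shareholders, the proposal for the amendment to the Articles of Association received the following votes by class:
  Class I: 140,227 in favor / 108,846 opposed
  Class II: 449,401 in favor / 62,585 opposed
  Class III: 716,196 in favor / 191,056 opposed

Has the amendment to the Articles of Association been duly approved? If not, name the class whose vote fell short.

Approved — every class gave the required vote.

Class I: a majority of 280344 is 140173; 140,173 required, 140,227 in favor — approved.
Class II: 2/3 of 673854 = 449236; 449,236 required, 449,401 in favor — approved.
Class III: 3/4 of 954887 = 716165.25, rounded up to 716166; 716,166 required, 716,196 in favor — approved.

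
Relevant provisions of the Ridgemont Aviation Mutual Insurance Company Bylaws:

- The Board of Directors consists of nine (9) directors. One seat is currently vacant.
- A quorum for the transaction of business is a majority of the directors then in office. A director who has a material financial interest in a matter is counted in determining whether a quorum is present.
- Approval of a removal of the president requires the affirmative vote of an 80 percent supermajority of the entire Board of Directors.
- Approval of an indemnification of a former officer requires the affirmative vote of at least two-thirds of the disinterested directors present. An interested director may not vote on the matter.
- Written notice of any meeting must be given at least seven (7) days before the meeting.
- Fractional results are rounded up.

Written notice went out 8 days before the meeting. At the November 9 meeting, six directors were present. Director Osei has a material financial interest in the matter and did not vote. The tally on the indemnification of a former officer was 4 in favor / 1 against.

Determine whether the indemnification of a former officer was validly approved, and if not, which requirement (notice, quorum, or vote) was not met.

Valid — all requirements satisfied.

Notice: 8 days given; 7 required (8 ≥ 7). Satisfied.
Quorum: 6 present (interested directors count toward quorum); quorum is 5. Satisfied.
Vote: the indemnification of a former officer requires two-thirds of the disinterested directors present (6 − 1 = 5). 2/3 of 5 = 3.33, rounded up to 4, so 4 affirmative votes are needed; 4 voted in favor. Satisfied.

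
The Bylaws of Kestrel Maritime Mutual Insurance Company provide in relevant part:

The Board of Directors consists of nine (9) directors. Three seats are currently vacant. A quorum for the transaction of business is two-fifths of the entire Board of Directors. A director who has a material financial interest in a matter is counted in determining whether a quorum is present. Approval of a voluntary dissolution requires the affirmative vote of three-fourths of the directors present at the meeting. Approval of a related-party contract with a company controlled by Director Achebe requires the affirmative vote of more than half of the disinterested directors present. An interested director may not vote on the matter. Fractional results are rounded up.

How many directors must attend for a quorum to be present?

4

2/5 of 9 = 3.60, rounded up to 4.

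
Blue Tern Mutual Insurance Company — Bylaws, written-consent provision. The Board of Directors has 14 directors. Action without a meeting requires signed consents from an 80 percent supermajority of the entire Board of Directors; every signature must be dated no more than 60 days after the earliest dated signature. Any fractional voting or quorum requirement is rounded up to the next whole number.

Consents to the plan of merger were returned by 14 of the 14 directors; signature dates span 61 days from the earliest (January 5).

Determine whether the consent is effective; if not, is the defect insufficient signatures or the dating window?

Not effective — dating-window requirement not satisfied.

Signatures required: an 80 percent supermajority of 14 — 4/5 of 14 = 11.20, rounded up to 12, so 12 needed; 14 signed. Sufficient.
Dating window: the latest signature is 61 days after the earliest; the limit is 60 days. Outside the window.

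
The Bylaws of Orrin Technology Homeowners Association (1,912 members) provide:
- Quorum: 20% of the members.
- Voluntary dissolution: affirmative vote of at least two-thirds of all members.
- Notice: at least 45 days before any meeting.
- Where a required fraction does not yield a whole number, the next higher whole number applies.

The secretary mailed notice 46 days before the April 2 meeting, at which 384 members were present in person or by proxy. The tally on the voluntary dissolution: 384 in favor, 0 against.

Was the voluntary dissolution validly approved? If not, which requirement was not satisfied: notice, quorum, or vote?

Notice: 46 days given; 45 required. Satisfied.
Quorum: 20% of 1,912 = 382.40, rounded up to 383; 384 present. Satisfied.
Vote: requires two-thirds of all members (1,912); 2/3 of 1912 = 1274.67, rounded up to 1275, so 1,275 needed; 384 in favor. Not satisfied.

Invalid — vote requirement not satisfied.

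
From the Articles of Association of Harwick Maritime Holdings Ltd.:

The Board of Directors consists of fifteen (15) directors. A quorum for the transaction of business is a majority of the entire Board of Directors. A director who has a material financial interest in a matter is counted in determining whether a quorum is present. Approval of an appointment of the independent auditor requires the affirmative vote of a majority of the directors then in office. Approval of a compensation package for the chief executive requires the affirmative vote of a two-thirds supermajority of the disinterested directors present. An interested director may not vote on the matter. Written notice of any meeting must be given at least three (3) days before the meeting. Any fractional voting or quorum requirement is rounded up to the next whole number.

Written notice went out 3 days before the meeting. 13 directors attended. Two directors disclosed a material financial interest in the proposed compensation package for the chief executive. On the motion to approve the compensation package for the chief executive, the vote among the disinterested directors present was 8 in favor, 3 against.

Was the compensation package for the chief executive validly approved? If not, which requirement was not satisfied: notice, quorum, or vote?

Valid — all requirements satisfied.

Notice: 3 days given; 3 required (3 ≥ 3). Satisfied.
Quorum: 13 present (interested directors count toward quorum); quorum is 8. Satisfied.
Vote: the compensation package for the chief executive requires two-thirds of the disinterested directors present (13 − 2 = 11). 2/3 of 11 = 7.33, rounded up to 8, so 8 affirmative votes are needed; 8 voted in favor. Satisfied.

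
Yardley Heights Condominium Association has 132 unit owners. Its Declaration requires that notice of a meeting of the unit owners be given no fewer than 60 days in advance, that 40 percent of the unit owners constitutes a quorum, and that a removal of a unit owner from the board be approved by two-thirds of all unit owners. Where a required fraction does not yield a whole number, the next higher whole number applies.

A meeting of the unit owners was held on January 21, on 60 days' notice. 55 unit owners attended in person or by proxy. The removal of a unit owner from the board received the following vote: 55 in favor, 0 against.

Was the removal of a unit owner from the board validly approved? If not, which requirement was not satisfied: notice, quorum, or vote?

Notice: 60 days given; 60 required. Satisfied.
Quorum: 40% of 132 = 52.80, rounded up to 53; 55 present. Satisfied.
Vote: requires two-thirds of all unit owners (132); 2/3 of 132 = 88, so 88 needed; 55 in favor. Not satisfied.

Invalid — vote requirement not satisfied.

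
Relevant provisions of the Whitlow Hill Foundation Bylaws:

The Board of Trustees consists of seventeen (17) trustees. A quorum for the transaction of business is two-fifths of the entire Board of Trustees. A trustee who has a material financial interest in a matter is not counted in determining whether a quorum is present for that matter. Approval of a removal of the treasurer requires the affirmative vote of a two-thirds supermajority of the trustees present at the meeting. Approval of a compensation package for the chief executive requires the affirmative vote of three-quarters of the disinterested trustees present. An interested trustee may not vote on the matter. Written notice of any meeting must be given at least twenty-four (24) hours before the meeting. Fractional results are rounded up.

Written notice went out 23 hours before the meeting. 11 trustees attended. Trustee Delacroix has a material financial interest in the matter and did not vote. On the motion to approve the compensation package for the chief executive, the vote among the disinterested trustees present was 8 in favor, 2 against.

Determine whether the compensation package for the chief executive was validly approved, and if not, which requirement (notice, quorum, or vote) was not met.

Notice: 23 hours given; 24 required (23 < 24). Not satisfied.
Quorum: 11 present, but the 1 interested trustee does not count, leaving 10. Quorum is 7. Satisfied.
Vote: the compensation package for the chief executive requires three-fourths of the disinterested trustees present (11 − 1 = 10). 3/4 of 10 = 7.50, rounded up to 8, so 8 affirmative votes are needed; 8 voted in favor. Satisfied.

Invalid — notice requirement not satisfied.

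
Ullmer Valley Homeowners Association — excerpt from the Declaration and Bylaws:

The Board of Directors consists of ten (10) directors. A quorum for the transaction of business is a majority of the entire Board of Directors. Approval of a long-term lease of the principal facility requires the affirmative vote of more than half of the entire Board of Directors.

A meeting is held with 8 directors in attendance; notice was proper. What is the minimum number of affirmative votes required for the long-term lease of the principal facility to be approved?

6

The long-term lease of the principal facility requires a majority of the entire Board of Directors (10).
A majority of 10 is 6.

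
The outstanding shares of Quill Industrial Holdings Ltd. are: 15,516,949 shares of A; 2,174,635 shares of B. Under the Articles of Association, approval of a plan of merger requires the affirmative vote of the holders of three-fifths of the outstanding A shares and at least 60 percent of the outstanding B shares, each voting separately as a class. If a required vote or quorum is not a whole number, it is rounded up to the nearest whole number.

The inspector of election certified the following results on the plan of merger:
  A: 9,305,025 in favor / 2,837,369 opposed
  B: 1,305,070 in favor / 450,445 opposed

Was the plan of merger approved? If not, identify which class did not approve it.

Not approved — the A shares did not give the required vote.

A: 3/5 of 15516949 = 9310169.40, rounded up to 9310170; 9,310,170 required, 9,305,025 in favor — not approved.
B: 3/5 of 2174635 = 1304781; 1,304,781 required, 1,305,070 in favor — approved.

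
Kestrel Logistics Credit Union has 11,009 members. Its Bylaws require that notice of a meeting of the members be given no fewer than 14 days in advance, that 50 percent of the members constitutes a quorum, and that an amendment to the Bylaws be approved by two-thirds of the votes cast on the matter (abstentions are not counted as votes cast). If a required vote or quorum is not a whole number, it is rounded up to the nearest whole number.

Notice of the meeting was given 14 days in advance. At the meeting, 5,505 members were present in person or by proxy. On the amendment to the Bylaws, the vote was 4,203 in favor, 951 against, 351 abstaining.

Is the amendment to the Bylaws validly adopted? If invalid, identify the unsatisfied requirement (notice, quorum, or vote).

Notice: 14 days given; 14 required. Satisfied.
Quorum: 50% of 11,009 = 5,504.50, rounded up to 5,505; 5,505 present. Satisfied.
Vote: requires two-thirds of the votes cast (5,505 − 351 abstaining = 5,154); 2/3 of 5154 = 3436, so 3,436 needed; 4,203 in favor. Satisfied.

Valid — all requirements satisfied.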